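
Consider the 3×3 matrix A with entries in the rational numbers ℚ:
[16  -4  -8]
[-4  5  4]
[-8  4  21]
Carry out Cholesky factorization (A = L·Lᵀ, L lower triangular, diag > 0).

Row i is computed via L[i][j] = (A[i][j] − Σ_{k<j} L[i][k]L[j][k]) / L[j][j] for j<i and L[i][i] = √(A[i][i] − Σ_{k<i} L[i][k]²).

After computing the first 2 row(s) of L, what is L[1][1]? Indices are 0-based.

L[1][1] = 2

Step 1: L[0][0] = √(16) = 4.
  L[1][0] = (-4) / L[0][0] = -1.
Step 2: L[1][1] = √(4) = 2.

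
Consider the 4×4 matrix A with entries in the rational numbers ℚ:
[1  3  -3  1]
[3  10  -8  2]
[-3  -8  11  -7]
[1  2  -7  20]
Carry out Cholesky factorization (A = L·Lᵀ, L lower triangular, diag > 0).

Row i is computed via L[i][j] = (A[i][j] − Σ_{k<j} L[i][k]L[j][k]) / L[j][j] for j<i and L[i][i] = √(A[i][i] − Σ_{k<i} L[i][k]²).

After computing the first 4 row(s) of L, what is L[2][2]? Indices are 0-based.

L[2][2] = 1

Step 1: L[0][0] = √(1) = 1.
  L[1][0] = (3) / L[0][0] = 3.
Step 2: L[1][1] = √(1) = 1.
  L[2][0] = (-3) / L[0][0] = -3.
  L[2][1] = (1) / L[1][1] = 1.
Step 3: L[2][2] = √(1) = 1.
  L[3][0] = (1) / L[0][0] = 1.
  L[3][1] = (-1) / L[1][1] = -1.
  L[3][2] = (-3) / L[2][2] = -3.
Step 4: L[3][3] = √(9) = 3.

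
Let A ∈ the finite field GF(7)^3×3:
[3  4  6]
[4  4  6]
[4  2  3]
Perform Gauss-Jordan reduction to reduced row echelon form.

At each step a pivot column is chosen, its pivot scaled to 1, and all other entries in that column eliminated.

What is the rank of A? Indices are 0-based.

step 1: normalize row 0 (÷3) = (1, 6, 2)
  row 1: subtract 4×row0 = (0, 1, 5)
  row 2: subtract 4×row0 = (0, 6, 2)
step 2: normalize row 1 (÷1) = (0, 1, 5)
  row 0: subtract 6×row1 = (1, 0, 0)
  row 2: subtract 6×row1 = (0, 0, 0)
skip col 2 (zero from row 2)

rank = 2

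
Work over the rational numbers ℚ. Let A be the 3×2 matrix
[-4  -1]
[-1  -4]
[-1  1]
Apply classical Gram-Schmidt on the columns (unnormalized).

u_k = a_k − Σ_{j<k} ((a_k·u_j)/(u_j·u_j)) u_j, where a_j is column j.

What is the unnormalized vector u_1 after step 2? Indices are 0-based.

Step 1: u_0 = a_0 = (-4, -1, -1).
Step 2: u_1 = a_1 − (7/18)·u_0 = (5/9, -65/18, 25/18).

u_1 = (5/9, -65/18, 25/18)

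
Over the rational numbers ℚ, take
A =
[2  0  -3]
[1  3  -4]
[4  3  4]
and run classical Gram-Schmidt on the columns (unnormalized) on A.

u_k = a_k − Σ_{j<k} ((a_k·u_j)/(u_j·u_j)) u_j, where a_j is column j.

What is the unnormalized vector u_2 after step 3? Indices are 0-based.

u_2 = (-75/17, -50/17, 50/17)

Step 1: u_0 = a_0 = (2, 1, 4).
Step 2: u_1 = a_1 − (5/7)·u_0 = (-10/7, 16/7, 1/7).
Step 3: u_2 = a_2 − (2/7)·u_0 − (-10/17)·u_1 = (-75/17, -50/17, 50/17).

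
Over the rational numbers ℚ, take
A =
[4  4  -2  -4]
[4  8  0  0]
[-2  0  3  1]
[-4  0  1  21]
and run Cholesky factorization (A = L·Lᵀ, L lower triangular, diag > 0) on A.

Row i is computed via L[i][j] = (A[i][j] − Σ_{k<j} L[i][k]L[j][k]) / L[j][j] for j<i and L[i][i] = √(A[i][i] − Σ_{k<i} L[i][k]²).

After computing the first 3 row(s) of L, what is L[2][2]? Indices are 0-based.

L[2][2] = 1

Step 1: L[0][0] = √(4) = 2.
  L[1][0] = (4) / L[0][0] = 2.
Step 2: L[1][1] = √(4) = 2.
  L[2][0] = (-2) / L[0][0] = -1.
  L[2][1] = (2) / L[1][1] = 1.
Step 3: L[2][2] = √(1) = 1.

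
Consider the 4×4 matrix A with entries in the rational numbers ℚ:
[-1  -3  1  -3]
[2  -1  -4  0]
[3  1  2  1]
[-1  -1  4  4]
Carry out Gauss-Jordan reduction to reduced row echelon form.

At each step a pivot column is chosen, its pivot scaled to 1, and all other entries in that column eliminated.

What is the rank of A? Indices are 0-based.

rank = 4

pivot(0,0)=-1: scale R0 → (1, 3, -1, 3)
  clear (1,0): R1 −= (2)R0 → (0, -7, -2, -6)
  clear (2,0): R2 −= (3)R0 → (0, -8, 5, -8)
  clear (3,0): R3 −= (-1)R0 → (0, 2, 3, 7)
pivot(1,1)=-7: scale R1 → (0, 1, 2/7, 6/7)
  clear (0,1): R0 −= (3)R1 → (1, 0, -13/7, 3/7)
  clear (2,1): R2 −= (-8)R1 → (0, 0, 51/7, -8/7)
  clear (3,1): R3 −= (2)R1 → (0, 0, 17/7, 37/7)
pivot(2,2)=51/7: scale R2 → (0, 0, 1, -8/51)
  clear (0,2): R0 −= (-13/7)R2 → (1, 0, 0, 7/51)
  clear (1,2): R1 −= (2/7)R2 → (0, 1, 0, 46/51)
  clear (3,2): R3 −= (17/7)R2 → (0, 0, 0, 17/3)
pivot(3,3)=17/3: scale R3 → (0, 0, 0, 1)
  clear (0,3): R0 −= (7/51)R3 → (1, 0, 0, 0)
  clear (1,3): R1 −= (46/51)R3 → (0, 1, 0, 0)
  clear (2,3): R2 −= (-8/51)R3 → (0, 0, 1, 0)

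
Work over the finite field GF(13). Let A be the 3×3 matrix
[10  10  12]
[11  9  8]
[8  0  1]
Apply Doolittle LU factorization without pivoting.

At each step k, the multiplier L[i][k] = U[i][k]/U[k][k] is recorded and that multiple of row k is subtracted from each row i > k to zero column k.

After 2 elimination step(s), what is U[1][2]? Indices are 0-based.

U[1][2] = 0

[col 0] pivot 10
  R1 -= 5*R0 → (0, 11, 0)  (L[1][0] := 5)
  R2 -= 6*R0 → (0, 5, 7)  (L[2][0] := 6)
[col 1] pivot 11
  R2 -= 4*R1 → (0, 0, 7)  (L[2][1] := 4)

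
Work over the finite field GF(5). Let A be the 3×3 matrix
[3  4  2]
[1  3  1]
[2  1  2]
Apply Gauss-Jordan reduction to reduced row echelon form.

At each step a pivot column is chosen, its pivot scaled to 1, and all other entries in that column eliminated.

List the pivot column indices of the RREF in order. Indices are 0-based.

pivot columns: 0, 2

[1] R0 /= 3  ⇒  (1, 3, 4)
     R1 -= 1·R0  ⇒  (0, 0, 2)
     R2 -= 2·R0  ⇒  (0, 0, 4)
column 1 empty below row 1
[2] R1 /= 2  ⇒  (0, 0, 1)
     R0 -= 4·R1  ⇒  (1, 3, 0)
     R2 -= 4·R1  ⇒  (0, 0, 0)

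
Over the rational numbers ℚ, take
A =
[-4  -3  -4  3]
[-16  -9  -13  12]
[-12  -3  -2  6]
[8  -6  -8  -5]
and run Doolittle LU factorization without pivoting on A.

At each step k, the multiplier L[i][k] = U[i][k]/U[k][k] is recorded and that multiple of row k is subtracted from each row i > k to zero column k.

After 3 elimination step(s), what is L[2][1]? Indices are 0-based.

L[2][1] = 2

[col 0] pivot -4
  R1 -= 4*R0 → (0, 3, 3, 0)  (L[1][0] := 4)
  R2 -= 3*R0 → (0, 6, 10, -3)  (L[2][0] := 3)
  R3 -= -2*R0 → (0, -12, -16, 1)  (L[3][0] := -2)
[col 1] pivot 3
  R2 -= 2*R1 → (0, 0, 4, -3)  (L[2][1] := 2)
  R3 -= -4*R1 → (0, 0, -4, 1)  (L[3][1] := -4)
[col 2] pivot 4
  R3 -= -1*R2 → (0, 0, 0, -2)  (L[3][2] := -1)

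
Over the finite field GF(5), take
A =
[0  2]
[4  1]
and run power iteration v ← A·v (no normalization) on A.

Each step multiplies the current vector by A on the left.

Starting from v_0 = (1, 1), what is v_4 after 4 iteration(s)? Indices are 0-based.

v_0 = (1, 1).
v_1 = A·v_0 = (2, 0).
v_2 = A·v_1 = (0, 3).
v_3 = A·v_2 = (1, 3).
v_4 = A·v_3 = (1, 2).

v_4 = (1, 2)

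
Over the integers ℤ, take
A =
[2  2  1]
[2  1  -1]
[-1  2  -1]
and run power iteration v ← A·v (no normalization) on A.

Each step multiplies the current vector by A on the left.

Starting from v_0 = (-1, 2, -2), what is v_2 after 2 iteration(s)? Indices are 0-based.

v_2 = (11, -5, -3)

v_0 = (-1, 2, -2).
v_1 = A·v_0 = (0, 2, 7).
v_2 = A·v_1 = (11, -5, -3).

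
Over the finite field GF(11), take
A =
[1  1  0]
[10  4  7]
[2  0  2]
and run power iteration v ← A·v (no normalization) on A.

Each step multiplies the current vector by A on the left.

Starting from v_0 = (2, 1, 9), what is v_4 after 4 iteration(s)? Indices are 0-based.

v_4 = (7, 0, 0)

v_0 = (2, 1, 9).
v_1 = A·v_0 = (3, 10, 0).
v_2 = A·v_1 = (2, 4, 6).
v_3 = A·v_2 = (6, 1, 5).
v_4 = A·v_3 = (7, 0, 0).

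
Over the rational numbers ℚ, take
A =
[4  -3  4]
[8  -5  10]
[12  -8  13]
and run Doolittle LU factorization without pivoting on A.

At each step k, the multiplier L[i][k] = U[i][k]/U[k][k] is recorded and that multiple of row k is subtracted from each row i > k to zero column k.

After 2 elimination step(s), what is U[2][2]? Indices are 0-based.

Step 1: pivot at (0,0) is 4.
  row1 ← row1 − (2)·row0  ⇒  L[1][0]=2, U row1=(0, 1, 2)
  row2 ← row2 − (3)·row0  ⇒  L[2][0]=3, U row2=(0, 1, 1)
Step 2: pivot at (1,1) is 1.
  row2 ← row2 − (1)·row1  ⇒  L[2][1]=1, U row2=(0, 0, -1)

U[2][2] = -1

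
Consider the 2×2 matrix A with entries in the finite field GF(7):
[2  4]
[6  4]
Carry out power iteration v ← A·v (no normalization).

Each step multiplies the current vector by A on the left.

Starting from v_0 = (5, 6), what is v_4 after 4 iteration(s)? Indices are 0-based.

v_4 = (0, 4)

v_0 = (5, 6).
v_1 = A·v_0 = (6, 5).
v_2 = A·v_1 = (4, 0).
v_3 = A·v_2 = (1, 3).
v_4 = A·v_3 = (0, 4).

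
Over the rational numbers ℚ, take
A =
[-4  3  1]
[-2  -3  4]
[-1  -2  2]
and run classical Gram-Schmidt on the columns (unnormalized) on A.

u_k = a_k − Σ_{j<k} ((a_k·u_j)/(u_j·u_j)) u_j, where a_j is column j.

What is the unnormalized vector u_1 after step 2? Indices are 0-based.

u_1 = (47/21, -71/21, -46/21)

Step 1: u_0 = a_0 = (-4, -2, -1).
Step 2: u_1 = a_1 − (-4/21)·u_0 = (47/21, -71/21, -46/21).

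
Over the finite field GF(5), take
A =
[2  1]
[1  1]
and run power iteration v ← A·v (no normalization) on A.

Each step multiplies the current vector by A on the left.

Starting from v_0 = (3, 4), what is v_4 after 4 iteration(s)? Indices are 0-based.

v_0 = (3, 4).
v_1 = A·v_0 = (0, 2).
v_2 = A·v_1 = (2, 2).
v_3 = A·v_2 = (1, 4).
v_4 = A·v_3 = (1, 0).

v_4 = (1, 0)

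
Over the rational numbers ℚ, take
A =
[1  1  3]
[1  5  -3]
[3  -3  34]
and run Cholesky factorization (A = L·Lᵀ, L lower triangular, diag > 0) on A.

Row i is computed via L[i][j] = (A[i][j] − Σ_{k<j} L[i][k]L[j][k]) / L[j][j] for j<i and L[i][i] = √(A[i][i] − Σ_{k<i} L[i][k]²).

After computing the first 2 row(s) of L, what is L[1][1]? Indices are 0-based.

L[1][1] = 2

Step 1: L[0][0] = √(1) = 1.
  L[1][0] = (1) / L[0][0] = 1.
Step 2: L[1][1] = √(4) = 2.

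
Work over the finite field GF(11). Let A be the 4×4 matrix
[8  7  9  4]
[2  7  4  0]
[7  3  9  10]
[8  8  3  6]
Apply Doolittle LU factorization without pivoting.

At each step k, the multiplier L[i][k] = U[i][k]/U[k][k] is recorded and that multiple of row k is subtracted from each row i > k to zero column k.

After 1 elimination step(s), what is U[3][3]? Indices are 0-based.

U[3][3] = 2

[col 0] pivot 8
  R1 -= 3*R0 → (0, 8, 10, 10)  (L[1][0] := 3)
  R2 -= 5*R0 → (0, 1, 8, 1)  (L[2][0] := 5)
  R3 -= 1*R0 → (0, 1, 5, 2)  (L[3][0] := 1)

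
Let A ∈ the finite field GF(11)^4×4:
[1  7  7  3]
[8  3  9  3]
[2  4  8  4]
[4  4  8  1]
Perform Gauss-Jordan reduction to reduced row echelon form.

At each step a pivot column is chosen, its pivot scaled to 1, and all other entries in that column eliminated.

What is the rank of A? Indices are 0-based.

step 1: normalize row 0 (÷1) = (1, 7, 7, 3)
  row 1: subtract 8×row0 = (0, 2, 8, 1)
  row 2: subtract 2×row0 = (0, 1, 5, 9)
  row 3: subtract 4×row0 = (0, 9, 2, 0)
step 2: normalize row 1 (÷2) = (0, 1, 4, 6)
  row 0: subtract 7×row1 = (1, 0, 1, 5)
  row 2: subtract 1×row1 = (0, 0, 1, 3)
  row 3: subtract 9×row1 = (0, 0, 10, 1)
step 3: normalize row 2 (÷1) = (0, 0, 1, 3)
  row 0: subtract 1×row2 = (1, 0, 0, 2)
  row 1: subtract 4×row2 = (0, 1, 0, 5)
  row 3: subtract 10×row2 = (0, 0, 0, 4)
step 4: normalize row 3 (÷4) = (0, 0, 0, 1)
  row 0: subtract 2×row3 = (1, 0, 0, 0)
  row 1: subtract 5×row3 = (0, 1, 0, 0)
  row 2: subtract 3×row3 = (0, 0, 1, 0)

rank = 4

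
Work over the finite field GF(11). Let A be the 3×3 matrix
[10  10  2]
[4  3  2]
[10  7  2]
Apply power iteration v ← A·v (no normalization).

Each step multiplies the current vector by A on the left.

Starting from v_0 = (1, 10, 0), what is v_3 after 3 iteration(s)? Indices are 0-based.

v_0 = (1, 10, 0).
v_1 = A·v_0 = (0, 1, 3).
v_2 = A·v_1 = (5, 9, 2).
v_3 = A·v_2 = (1, 7, 7).

v_3 = (1, 7, 7)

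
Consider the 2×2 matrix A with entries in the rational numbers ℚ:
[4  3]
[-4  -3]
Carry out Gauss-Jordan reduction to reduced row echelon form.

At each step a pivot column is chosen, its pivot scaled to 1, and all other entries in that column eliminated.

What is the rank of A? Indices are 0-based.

rank = 1

pivot(0,0)=4: scale R0 → (1, 3/4)
  clear (1,0): R1 −= (-4)R0 → (0, 0)
col 1: no nonzero at/below row 1; advance.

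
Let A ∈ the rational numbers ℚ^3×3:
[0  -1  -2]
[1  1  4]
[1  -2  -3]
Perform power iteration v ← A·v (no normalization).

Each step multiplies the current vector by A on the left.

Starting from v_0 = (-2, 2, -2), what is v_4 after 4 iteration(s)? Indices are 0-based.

v_4 = (-6, -92, -76)

v_0 = (-2, 2, -2).
v_1 = A·v_0 = (2, -8, 0).
v_2 = A·v_1 = (8, -6, 18).
v_3 = A·v_2 = (-30, 74, -34).
v_4 = A·v_3 = (-6, -92, -76).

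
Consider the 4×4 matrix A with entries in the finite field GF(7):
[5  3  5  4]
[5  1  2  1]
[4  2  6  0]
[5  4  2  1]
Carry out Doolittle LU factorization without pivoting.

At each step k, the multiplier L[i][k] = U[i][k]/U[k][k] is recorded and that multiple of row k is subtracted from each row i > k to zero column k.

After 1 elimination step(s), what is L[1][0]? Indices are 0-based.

L[1][0] = 1

Step 1: pivot at (0,0) is 5.
  row1 ← row1 − (1)·row0  ⇒  L[1][0]=1, U row1=(0, 5, 4, 4)
  row2 ← row2 − (5)·row0  ⇒  L[2][0]=5, U row2=(0, 1, 2, 1)
  row3 ← row3 − (1)·row0  ⇒  L[3][0]=1, U row3=(0, 1, 4, 4)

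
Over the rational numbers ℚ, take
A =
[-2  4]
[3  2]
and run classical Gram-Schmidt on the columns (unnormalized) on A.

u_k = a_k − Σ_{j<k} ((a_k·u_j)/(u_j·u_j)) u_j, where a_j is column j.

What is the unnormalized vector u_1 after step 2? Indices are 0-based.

u_1 = (48/13, 32/13)

Step 1: u_0 = a_0 = (-2, 3).
Step 2: u_1 = a_1 − (-2/13)·u_0 = (48/13, 32/13).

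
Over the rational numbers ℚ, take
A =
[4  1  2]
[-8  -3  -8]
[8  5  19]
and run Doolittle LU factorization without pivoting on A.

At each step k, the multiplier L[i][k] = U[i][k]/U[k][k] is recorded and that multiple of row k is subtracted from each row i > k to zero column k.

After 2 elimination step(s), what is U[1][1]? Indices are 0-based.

Step 1: pivot at (0,0) is 4.
  row1 ← row1 − (-2)·row0  ⇒  L[1][0]=-2, U row1=(0, -1, -4)
  row2 ← row2 − (2)·row0  ⇒  L[2][0]=2, U row2=(0, 3, 15)
Step 2: pivot at (1,1) is -1.
  row2 ← row2 − (-3)·row1  ⇒  L[2][1]=-3, U row2=(0, 0, 3)

U[1][1] = -1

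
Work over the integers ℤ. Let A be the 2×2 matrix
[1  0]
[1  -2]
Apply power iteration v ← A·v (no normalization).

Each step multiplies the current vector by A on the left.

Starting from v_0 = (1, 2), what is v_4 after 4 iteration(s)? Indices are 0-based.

v_0 = (1, 2).
v_1 = A·v_0 = (1, -3).
v_2 = A·v_1 = (1, 7).
v_3 = A·v_2 = (1, -13).
v_4 = A·v_3 = (1, 27).

v_4 = (1, 27)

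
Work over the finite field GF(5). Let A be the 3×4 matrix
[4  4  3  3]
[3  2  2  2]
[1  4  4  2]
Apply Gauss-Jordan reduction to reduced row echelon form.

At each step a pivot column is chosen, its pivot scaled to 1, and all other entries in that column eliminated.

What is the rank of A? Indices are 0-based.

pivot(0,0)=4: scale R0 → (1, 1, 2, 2)
  clear (1,0): R1 −= (3)R0 → (0, 4, 1, 1)
  clear (2,0): R2 −= (1)R0 → (0, 3, 2, 0)
pivot(1,1)=4: scale R1 → (0, 1, 4, 4)
  clear (0,1): R0 −= (1)R1 → (1, 0, 3, 3)
  clear (2,1): R2 −= (3)R1 → (0, 0, 0, 3)
col 2: no nonzero at/below row 2; advance.
pivot(2,3)=3: scale R2 → (0, 0, 0, 1)
  clear (0,3): R0 −= (3)R2 → (1, 0, 3, 0)
  clear (1,3): R1 −= (4)R2 → (0, 1, 4, 0)

rank = 3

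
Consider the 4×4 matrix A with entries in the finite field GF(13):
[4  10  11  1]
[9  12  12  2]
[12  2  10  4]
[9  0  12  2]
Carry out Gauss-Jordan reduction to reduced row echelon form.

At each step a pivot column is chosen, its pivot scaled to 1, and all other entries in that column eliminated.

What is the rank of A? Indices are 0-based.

rank = 4

step 1: normalize row 0 (÷4) = (1, 9, 6, 10)
  row 1: subtract 9×row0 = (0, 9, 10, 3)
  row 2: subtract 12×row0 = (0, 11, 3, 1)
  row 3: subtract 9×row0 = (0, 10, 10, 3)
step 2: normalize row 1 (÷9) = (0, 1, 4, 9)
  row 0: subtract 9×row1 = (1, 0, 9, 7)
  row 2: subtract 11×row1 = (0, 0, 11, 6)
  row 3: subtract 10×row1 = (0, 0, 9, 4)
step 3: normalize row 2 (÷11) = (0, 0, 1, 10)
  row 0: subtract 9×row2 = (1, 0, 0, 8)
  row 1: subtract 4×row2 = (0, 1, 0, 8)
  row 3: subtract 9×row2 = (0, 0, 0, 5)
step 4: normalize row 3 (÷5) = (0, 0, 0, 1)
  row 0: subtract 8×row3 = (1, 0, 0, 0)
  row 1: subtract 8×row3 = (0, 1, 0, 0)
  row 2: subtract 10×row3 = (0, 0, 1, 0)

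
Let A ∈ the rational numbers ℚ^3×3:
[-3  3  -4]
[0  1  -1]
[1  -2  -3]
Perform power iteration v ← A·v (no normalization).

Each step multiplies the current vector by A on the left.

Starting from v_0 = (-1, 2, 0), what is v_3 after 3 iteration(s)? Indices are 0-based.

v_3 = (-56, -13, -75)

v_0 = (-1, 2, 0).
v_1 = A·v_0 = (9, 2, -5).
v_2 = A·v_1 = (-1, 7, 20).
v_3 = A·v_2 = (-56, -13, -75).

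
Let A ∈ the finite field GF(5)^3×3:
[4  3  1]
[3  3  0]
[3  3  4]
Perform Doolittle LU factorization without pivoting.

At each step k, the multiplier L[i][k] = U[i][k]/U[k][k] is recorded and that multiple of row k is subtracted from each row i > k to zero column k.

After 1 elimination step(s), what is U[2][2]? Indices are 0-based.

k=0: U[0][0]=4
  eliminate (1,0): mult=2, new row 1: (0, 2, 3); set L[1][0]=2
  eliminate (2,0): mult=2, new row 2: (0, 2, 2); set L[2][0]=2

U[2][2] = 2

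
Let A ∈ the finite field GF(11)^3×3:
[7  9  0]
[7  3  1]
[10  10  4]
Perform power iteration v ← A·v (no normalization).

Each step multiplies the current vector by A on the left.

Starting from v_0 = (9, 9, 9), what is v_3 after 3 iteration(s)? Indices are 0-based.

v_3 = (10, 8, 10)

v_0 = (9, 9, 9).
v_1 = A·v_0 = (1, 0, 7).
v_2 = A·v_1 = (7, 3, 5).
v_3 = A·v_2 = (10, 8, 10).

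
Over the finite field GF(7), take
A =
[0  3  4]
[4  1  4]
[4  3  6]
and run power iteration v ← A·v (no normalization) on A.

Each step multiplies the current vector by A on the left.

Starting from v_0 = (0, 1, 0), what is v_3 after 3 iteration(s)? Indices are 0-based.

v_3 = (4, 0, 4)

v_0 = (0, 1, 0).
v_1 = A·v_0 = (3, 1, 3).
v_2 = A·v_1 = (1, 4, 5).
v_3 = A·v_2 = (4, 0, 4).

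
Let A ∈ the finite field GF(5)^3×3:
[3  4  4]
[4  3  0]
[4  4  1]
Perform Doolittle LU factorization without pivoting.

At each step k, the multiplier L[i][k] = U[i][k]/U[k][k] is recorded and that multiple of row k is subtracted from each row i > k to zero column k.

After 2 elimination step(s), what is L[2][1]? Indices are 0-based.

Step 1: pivot at (0,0) is 3.
  row1 ← row1 − (3)·row0  ⇒  L[1][0]=3, U row1=(0, 1, 3)
  row2 ← row2 − (3)·row0  ⇒  L[2][0]=3, U row2=(0, 2, 4)
Step 2: pivot at (1,1) is 1.
  row2 ← row2 − (2)·row1  ⇒  L[2][1]=2, U row2=(0, 0, 3)

L[2][1] = 2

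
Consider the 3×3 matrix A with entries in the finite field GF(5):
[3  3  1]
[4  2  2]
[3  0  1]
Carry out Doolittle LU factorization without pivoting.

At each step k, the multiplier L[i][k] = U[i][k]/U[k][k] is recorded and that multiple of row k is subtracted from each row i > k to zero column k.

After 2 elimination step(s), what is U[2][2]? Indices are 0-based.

U[2][2] = 4

k=0: U[0][0]=3
  eliminate (1,0): mult=3, new row 1: (0, 3, 4); set L[1][0]=3
  eliminate (2,0): mult=1, new row 2: (0, 2, 0); set L[2][0]=1
k=1: U[1][1]=3
  eliminate (2,1): mult=4, new row 2: (0, 0, 4); set L[2][1]=4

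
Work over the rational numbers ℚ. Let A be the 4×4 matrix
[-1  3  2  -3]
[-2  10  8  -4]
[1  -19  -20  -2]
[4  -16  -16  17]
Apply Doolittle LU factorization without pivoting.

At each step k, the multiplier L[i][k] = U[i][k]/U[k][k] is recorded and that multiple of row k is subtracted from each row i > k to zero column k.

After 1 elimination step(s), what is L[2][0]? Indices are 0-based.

L[2][0] = -1

[col 0] pivot -1
  R1 -= 2*R0 → (0, 4, 4, 2)  (L[1][0] := 2)
  R2 -= -1*R0 → (0, -16, -18, -5)  (L[2][0] := -1)
  R3 -= -4*R0 → (0, -4, -8, 5)  (L[3][0] := -4)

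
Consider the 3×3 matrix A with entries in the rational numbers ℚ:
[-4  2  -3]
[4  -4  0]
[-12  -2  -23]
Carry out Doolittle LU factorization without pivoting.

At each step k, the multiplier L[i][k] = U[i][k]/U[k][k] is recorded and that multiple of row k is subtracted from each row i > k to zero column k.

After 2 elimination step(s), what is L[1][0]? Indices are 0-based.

Step 1: pivot at (0,0) is -4.
  row1 ← row1 − (-1)·row0  ⇒  L[1][0]=-1, U row1=(0, -2, -3)
  row2 ← row2 − (3)·row0  ⇒  L[2][0]=3, U row2=(0, -8, -14)
Step 2: pivot at (1,1) is -2.
  row2 ← row2 − (4)·row1  ⇒  L[2][1]=4, U row2=(0, 0, -2)

L[1][0] = -1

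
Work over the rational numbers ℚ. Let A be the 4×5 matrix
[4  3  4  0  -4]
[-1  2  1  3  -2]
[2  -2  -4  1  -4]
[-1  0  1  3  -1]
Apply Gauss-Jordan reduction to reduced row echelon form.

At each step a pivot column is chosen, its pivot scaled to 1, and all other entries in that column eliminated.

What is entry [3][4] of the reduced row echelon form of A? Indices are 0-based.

M[3][4] = -69/80

pivot(0,0)=4: scale R0 → (1, 3/4, 1, 0, -1)
  clear (1,0): R1 −= (-1)R0 → (0, 11/4, 2, 3, -3)
  clear (2,0): R2 −= (2)R0 → (0, -7/2, -6, 1, -2)
  clear (3,0): R3 −= (-1)R0 → (0, 3/4, 2, 3, -2)
pivot(1,1)=11/4: scale R1 → (0, 1, 8/11, 12/11, -12/11)
  clear (0,1): R0 −= (3/4)R1 → (1, 0, 5/11, -9/11, -2/11)
  clear (2,1): R2 −= (-7/2)R1 → (0, 0, -38/11, 53/11, -64/11)
  clear (3,1): R3 −= (3/4)R1 → (0, 0, 16/11, 24/11, -13/11)
pivot(2,2)=-38/11: scale R2 → (0, 0, 1, -53/38, 32/19)
  clear (0,2): R0 −= (5/11)R2 → (1, 0, 0, -7/38, -18/19)
  clear (1,2): R1 −= (8/11)R2 → (0, 1, 0, 40/19, -44/19)
  clear (3,2): R3 −= (16/11)R2 → (0, 0, 0, 80/19, -69/19)
pivot(3,3)=80/19: scale R3 → (0, 0, 0, 1, -69/80)
  clear (0,3): R0 −= (-7/38)R3 → (1, 0, 0, 0, -177/160)
  clear (1,3): R1 −= (40/19)R3 → (0, 1, 0, 0, -1/2)
  clear (2,3): R2 −= (-53/38)R3 → (0, 0, 1, 0, 77/160)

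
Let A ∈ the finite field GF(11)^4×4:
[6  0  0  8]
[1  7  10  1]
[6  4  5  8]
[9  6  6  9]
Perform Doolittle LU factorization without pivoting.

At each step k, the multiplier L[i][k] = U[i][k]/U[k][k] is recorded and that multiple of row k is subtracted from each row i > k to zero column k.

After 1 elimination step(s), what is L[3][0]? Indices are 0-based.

L[3][0] = 7

Step 1: pivot at (0,0) is 6.
  row1 ← row1 − (2)·row0  ⇒  L[1][0]=2, U row1=(0, 7, 10, 7)
  row2 ← row2 − (1)·row0  ⇒  L[2][0]=1, U row2=(0, 4, 5, 0)
  row3 ← row3 − (7)·row0  ⇒  L[3][0]=7, U row3=(0, 6, 6, 8)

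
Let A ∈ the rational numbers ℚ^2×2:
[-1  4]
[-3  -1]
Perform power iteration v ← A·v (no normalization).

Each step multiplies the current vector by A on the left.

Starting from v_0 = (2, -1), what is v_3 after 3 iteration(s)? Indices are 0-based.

v_3 = (106, 19)

v_0 = (2, -1).
v_1 = A·v_0 = (-6, -5).
v_2 = A·v_1 = (-14, 23).
v_3 = A·v_2 = (106, 19).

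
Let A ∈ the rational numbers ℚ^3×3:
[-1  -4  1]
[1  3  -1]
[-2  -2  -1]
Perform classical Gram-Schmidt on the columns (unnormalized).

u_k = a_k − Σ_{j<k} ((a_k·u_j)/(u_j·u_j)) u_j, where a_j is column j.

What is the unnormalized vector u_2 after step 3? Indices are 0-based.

Step 1: u_0 = a_0 = (-1, 1, -2).
Step 2: u_1 = a_1 − (11/6)·u_0 = (-13/6, 7/6, 5/3).
Step 3: u_2 = a_2 − (0)·u_0 − (-30/53)·u_1 = (-12/53, -18/53, -3/53).

u_2 = (-12/53, -18/53, -3/53)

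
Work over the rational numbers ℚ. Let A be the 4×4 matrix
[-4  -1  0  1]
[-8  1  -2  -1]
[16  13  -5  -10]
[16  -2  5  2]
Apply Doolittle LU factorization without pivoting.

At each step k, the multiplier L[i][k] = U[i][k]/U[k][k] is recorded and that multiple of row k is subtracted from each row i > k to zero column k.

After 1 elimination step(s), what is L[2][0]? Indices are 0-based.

L[2][0] = -4

k=0: U[0][0]=-4
  eliminate (1,0): mult=2, new row 1: (0, 3, -2, -3); set L[1][0]=2
  eliminate (2,0): mult=-4, new row 2: (0, 9, -5, -6); set L[2][0]=-4
  eliminate (3,0): mult=-4, new row 3: (0, -6, 5, 6); set L[3][0]=-4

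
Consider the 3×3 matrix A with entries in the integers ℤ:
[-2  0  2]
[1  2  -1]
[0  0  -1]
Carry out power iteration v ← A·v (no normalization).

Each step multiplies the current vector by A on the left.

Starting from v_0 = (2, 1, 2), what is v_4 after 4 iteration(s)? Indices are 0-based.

v_4 = (-28, 26, 2)

v_0 = (2, 1, 2).
v_1 = A·v_0 = (0, 2, -2).
v_2 = A·v_1 = (-4, 6, 2).
v_3 = A·v_2 = (12, 6, -2).
v_4 = A·v_3 = (-28, 26, 2).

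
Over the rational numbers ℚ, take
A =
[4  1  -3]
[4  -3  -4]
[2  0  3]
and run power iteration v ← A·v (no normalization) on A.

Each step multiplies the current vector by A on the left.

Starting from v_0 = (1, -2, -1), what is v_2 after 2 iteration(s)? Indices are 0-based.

v_2 = (37, -18, 7)

v_0 = (1, -2, -1).
v_1 = A·v_0 = (5, 14, -1).
v_2 = A·v_1 = (37, -18, 7).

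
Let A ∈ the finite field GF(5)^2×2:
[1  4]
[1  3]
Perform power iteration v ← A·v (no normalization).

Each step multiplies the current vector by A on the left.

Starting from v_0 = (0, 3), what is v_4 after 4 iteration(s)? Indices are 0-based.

v_0 = (0, 3).
v_1 = A·v_0 = (2, 4).
v_2 = A·v_1 = (3, 4).
v_3 = A·v_2 = (4, 0).
v_4 = A·v_3 = (4, 4).

v_4 = (4, 4)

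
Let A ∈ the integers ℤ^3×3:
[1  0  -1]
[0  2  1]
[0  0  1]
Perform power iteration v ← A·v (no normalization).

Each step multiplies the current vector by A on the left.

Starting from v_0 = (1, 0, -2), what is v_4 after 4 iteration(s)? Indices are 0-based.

v_4 = (9, -30, -2)

v_0 = (1, 0, -2).
v_1 = A·v_0 = (3, -2, -2).
v_2 = A·v_1 = (5, -6, -2).
v_3 = A·v_2 = (7, -14, -2).
v_4 = A·v_3 = (9, -30, -2).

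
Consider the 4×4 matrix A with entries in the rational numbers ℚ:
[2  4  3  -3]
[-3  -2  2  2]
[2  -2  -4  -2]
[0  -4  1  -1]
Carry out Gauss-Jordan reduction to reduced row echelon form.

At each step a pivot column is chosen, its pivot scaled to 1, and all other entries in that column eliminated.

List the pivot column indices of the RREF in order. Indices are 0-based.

step 1: normalize row 0 (÷2) = (1, 2, 3/2, -3/2)
  row 1: subtract -3×row0 = (0, 4, 13/2, -5/2)
  row 2: subtract 2×row0 = (0, -6, -7, 1)
step 2: normalize row 1 (÷4) = (0, 1, 13/8, -5/8)
  row 0: subtract 2×row1 = (1, 0, -7/4, -1/4)
  row 2: subtract -6×row1 = (0, 0, 11/4, -11/4)
  row 3: subtract -4×row1 = (0, 0, 15/2, -7/2)
step 3: normalize row 2 (÷11/4) = (0, 0, 1, -1)
  row 0: subtract -7/4×row2 = (1, 0, 0, -2)
  row 1: subtract 13/8×row2 = (0, 1, 0, 1)
  row 3: subtract 15/2×row2 = (0, 0, 0, 4)
step 4: normalize row 3 (÷4) = (0, 0, 0, 1)
  row 0: subtract -2×row3 = (1, 0, 0, 0)
  row 1: subtract 1×row3 = (0, 1, 0, 0)
  row 2: subtract -1×row3 = (0, 0, 1, 0)

pivot columns: 0, 1, 2, 3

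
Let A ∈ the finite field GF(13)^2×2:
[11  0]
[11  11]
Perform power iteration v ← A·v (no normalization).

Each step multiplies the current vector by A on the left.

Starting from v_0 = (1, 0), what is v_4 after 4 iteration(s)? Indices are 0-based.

v_4 = (3, 12)

v_0 = (1, 0).
v_1 = A·v_0 = (11, 11).
v_2 = A·v_1 = (4, 8).
v_3 = A·v_2 = (5, 2).
v_4 = A·v_3 = (3, 12).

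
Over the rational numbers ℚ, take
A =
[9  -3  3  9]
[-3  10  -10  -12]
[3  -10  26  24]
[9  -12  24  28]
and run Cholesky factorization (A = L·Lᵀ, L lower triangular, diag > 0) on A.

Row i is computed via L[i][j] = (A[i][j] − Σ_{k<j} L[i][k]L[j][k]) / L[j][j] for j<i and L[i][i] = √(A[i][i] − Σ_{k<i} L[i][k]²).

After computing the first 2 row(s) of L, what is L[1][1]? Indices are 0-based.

Step 1: L[0][0] = √(9) = 3.
  L[1][0] = (-3) / L[0][0] = -1.
Step 2: L[1][1] = √(9) = 3.

L[1][1] = 3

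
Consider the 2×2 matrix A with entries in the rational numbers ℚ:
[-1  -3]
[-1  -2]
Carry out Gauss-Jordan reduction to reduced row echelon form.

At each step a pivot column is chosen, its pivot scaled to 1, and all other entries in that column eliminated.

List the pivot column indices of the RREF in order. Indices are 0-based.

step 1: normalize row 0 (÷-1) = (1, 3)
  row 1: subtract -1×row0 = (0, 1)
step 2: normalize row 1 (÷1) = (0, 1)
  row 0: subtract 3×row1 = (1, 0)

pivot columns: 0, 1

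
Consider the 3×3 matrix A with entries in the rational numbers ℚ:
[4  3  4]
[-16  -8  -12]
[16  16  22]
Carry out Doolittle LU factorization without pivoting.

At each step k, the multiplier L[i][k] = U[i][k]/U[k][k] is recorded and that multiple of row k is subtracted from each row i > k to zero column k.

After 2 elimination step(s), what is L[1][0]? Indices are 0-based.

L[1][0] = -4

k=0: U[0][0]=4
  eliminate (1,0): mult=-4, new row 1: (0, 4, 4); set L[1][0]=-4
  eliminate (2,0): mult=4, new row 2: (0, 4, 6); set L[2][0]=4
k=1: U[1][1]=4
  eliminate (2,1): mult=1, new row 2: (0, 0, 2); set L[2][1]=1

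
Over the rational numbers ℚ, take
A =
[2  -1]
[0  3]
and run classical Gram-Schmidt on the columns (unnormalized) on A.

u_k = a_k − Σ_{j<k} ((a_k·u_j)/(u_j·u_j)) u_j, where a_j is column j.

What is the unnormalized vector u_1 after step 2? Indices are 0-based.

Step 1: u_0 = a_0 = (2, 0).
Step 2: u_1 = a_1 − (-1/2)·u_0 = (0, 3).

u_1 = (0, 3)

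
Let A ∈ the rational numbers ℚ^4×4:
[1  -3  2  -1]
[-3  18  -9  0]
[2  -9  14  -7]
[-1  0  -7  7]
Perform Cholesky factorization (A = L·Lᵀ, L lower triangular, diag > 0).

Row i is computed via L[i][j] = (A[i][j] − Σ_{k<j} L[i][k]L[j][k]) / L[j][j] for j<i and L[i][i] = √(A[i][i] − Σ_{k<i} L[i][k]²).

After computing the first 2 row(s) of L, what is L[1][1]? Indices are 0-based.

L[1][1] = 3

Step 1: L[0][0] = √(1) = 1.
  L[1][0] = (-3) / L[0][0] = -3.
Step 2: L[1][1] = √(9) = 3.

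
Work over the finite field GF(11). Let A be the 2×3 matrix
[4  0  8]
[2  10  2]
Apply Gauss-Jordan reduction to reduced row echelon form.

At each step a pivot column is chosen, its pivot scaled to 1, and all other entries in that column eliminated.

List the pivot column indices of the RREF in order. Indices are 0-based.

pivot columns: 0, 1

[1] R0 /= 4  ⇒  (1, 0, 2)
     R1 -= 2·R0  ⇒  (0, 10, 9)
[2] R1 /= 10  ⇒  (0, 1, 2)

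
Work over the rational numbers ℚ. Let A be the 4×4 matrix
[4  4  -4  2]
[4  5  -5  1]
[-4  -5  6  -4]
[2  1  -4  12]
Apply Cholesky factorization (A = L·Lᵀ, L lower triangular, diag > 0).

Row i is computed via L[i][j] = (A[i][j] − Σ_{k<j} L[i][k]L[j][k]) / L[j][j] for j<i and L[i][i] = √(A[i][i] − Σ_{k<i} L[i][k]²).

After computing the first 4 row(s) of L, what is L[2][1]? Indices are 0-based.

L[2][1] = -1

Step 1: L[0][0] = √(4) = 2.
  L[1][0] = (4) / L[0][0] = 2.
Step 2: L[1][1] = √(1) = 1.
  L[2][0] = (-4) / L[0][0] = -2.
  L[2][1] = (-1) / L[1][1] = -1.
Step 3: L[2][2] = √(1) = 1.
  L[3][0] = (2) / L[0][0] = 1.
  L[3][1] = (-1) / L[1][1] = -1.
  L[3][2] = (-3) / L[2][2] = -3.
Step 4: L[3][3] = √(1) = 1.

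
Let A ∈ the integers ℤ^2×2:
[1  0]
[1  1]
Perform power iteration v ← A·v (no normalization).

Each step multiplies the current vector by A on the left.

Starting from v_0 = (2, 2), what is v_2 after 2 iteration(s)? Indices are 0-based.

v_0 = (2, 2).
v_1 = A·v_0 = (2, 4).
v_2 = A·v_1 = (2, 6).

v_2 = (2, 6)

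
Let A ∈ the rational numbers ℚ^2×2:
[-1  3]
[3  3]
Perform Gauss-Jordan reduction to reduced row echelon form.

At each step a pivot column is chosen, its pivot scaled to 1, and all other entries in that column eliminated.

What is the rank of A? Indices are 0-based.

[1] R0 /= -1  ⇒  (1, -3)
     R1 -= 3·R0  ⇒  (0, 12)
[2] R1 /= 12  ⇒  (0, 1)
     R0 -= -3·R1  ⇒  (1, 0)

rank = 2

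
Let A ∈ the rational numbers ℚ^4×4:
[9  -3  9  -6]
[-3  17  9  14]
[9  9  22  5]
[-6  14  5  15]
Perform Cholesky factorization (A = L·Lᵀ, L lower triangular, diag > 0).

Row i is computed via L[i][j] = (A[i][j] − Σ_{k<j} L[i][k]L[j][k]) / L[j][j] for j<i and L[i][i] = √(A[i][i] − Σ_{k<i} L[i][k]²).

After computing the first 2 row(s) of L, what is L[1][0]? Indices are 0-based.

Step 1: L[0][0] = √(9) = 3.
  L[1][0] = (-3) / L[0][0] = -1.
Step 2: L[1][1] = √(16) = 4.

L[1][0] = -1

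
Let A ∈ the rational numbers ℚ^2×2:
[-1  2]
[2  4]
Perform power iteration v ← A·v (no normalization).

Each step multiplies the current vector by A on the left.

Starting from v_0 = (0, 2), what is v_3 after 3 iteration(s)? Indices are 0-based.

v_3 = (68, 184)

v_0 = (0, 2).
v_1 = A·v_0 = (4, 8).
v_2 = A·v_1 = (12, 40).
v_3 = A·v_2 = (68, 184).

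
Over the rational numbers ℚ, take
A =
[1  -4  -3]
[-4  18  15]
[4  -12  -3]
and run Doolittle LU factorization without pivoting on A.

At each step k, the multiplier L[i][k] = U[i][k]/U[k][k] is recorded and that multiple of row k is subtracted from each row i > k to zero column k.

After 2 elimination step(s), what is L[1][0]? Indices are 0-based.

L[1][0] = -4

k=0: U[0][0]=1
  eliminate (1,0): mult=-4, new row 1: (0, 2, 3); set L[1][0]=-4
  eliminate (2,0): mult=4, new row 2: (0, 4, 9); set L[2][0]=4
k=1: U[1][1]=2
  eliminate (2,1): mult=2, new row 2: (0, 0, 3); set L[2][1]=2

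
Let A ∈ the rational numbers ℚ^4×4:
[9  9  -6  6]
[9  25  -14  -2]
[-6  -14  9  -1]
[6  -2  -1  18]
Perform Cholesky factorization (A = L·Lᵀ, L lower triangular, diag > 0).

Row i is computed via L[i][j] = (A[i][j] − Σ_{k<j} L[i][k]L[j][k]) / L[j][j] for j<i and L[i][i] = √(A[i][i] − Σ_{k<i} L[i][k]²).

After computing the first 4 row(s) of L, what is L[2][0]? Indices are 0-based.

Step 1: L[0][0] = √(9) = 3.
  L[1][0] = (9) / L[0][0] = 3.
Step 2: L[1][1] = √(16) = 4.
  L[2][0] = (-6) / L[0][0] = -2.
  L[2][1] = (-8) / L[1][1] = -2.
Step 3: L[2][2] = √(1) = 1.
  L[3][0] = (6) / L[0][0] = 2.
  L[3][1] = (-8) / L[1][1] = -2.
  L[3][2] = (-1) / L[2][2] = -1.
Step 4: L[3][3] = √(9) = 3.

L[2][0] = -2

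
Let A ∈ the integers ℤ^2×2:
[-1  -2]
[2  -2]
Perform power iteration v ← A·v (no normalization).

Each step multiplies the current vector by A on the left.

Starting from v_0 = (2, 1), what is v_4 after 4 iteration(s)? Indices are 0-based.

v_0 = (2, 1).
v_1 = A·v_0 = (-4, 2).
v_2 = A·v_1 = (0, -12).
v_3 = A·v_2 = (24, 24).
v_4 = A·v_3 = (-72, 0).

v_4 = (-72, 0)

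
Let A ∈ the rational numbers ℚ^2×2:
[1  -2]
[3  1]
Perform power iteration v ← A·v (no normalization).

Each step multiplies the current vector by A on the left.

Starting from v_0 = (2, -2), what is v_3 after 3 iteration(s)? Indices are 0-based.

v_3 = (-46, 16)

v_0 = (2, -2).
v_1 = A·v_0 = (6, 4).
v_2 = A·v_1 = (-2, 22).
v_3 = A·v_2 = (-46, 16).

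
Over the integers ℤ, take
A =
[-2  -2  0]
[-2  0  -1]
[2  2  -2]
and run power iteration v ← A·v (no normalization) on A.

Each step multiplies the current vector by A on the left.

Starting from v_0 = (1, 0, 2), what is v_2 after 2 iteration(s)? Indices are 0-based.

v_2 = (12, 6, -8)

v_0 = (1, 0, 2).
v_1 = A·v_0 = (-2, -4, -2).
v_2 = A·v_1 = (12, 6, -8).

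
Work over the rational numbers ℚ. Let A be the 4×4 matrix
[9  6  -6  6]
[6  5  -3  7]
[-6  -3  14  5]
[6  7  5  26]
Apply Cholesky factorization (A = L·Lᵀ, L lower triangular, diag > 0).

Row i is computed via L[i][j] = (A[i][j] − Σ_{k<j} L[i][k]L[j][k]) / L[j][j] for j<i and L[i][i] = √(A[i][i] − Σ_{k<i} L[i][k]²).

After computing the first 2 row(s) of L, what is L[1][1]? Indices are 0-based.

L[1][1] = 1

Step 1: L[0][0] = √(9) = 3.
  L[1][0] = (6) / L[0][0] = 2.
Step 2: L[1][1] = √(1) = 1.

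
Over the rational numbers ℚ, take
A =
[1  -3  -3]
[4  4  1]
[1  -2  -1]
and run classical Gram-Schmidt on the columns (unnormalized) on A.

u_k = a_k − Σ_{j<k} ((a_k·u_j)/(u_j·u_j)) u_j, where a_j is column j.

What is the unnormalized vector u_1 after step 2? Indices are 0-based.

Step 1: u_0 = a_0 = (1, 4, 1).
Step 2: u_1 = a_1 − (11/18)·u_0 = (-65/18, 14/9, -47/18).

u_1 = (-65/18, 14/9, -47/18)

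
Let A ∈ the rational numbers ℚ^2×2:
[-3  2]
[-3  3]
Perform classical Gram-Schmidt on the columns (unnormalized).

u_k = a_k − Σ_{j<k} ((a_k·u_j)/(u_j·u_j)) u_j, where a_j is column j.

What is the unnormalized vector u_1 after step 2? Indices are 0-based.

u_1 = (-1/2, 1/2)

Step 1: u_0 = a_0 = (-3, -3).
Step 2: u_1 = a_1 − (-5/6)·u_0 = (-1/2, 1/2).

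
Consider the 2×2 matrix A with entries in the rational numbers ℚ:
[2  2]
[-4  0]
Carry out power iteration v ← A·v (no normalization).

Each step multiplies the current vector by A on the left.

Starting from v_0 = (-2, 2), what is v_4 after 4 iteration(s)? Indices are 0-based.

v_4 = (-64, -128)

v_0 = (-2, 2).
v_1 = A·v_0 = (0, 8).
v_2 = A·v_1 = (16, 0).
v_3 = A·v_2 = (32, -64).
v_4 = A·v_3 = (-64, -128).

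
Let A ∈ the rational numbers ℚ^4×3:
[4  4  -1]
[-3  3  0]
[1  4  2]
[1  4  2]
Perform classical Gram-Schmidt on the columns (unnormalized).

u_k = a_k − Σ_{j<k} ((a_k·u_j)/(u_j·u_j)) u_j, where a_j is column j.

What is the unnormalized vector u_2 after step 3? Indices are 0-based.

u_2 = (-105/73, -84/73, 84/73, 84/73)

Step 1: u_0 = a_0 = (4, -3, 1, 1).
Step 2: u_1 = a_1 − (5/9)·u_0 = (16/9, 14/3, 31/9, 31/9).
Step 3: u_2 = a_2 − (0)·u_0 − (18/73)·u_1 = (-105/73, -84/73, 84/73, 84/73).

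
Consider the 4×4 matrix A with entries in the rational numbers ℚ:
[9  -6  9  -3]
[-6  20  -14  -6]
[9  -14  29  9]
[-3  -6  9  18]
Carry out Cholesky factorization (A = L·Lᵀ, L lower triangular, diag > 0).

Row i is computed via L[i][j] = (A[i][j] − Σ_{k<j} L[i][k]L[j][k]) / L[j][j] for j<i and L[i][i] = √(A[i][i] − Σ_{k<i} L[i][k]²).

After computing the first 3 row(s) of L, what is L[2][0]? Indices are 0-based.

L[2][0] = 3

Step 1: L[0][0] = √(9) = 3.
  L[1][0] = (-6) / L[0][0] = -2.
Step 2: L[1][1] = √(16) = 4.
  L[2][0] = (9) / L[0][0] = 3.
  L[2][1] = (-8) / L[1][1] = -2.
Step 3: L[2][2] = √(16) = 4.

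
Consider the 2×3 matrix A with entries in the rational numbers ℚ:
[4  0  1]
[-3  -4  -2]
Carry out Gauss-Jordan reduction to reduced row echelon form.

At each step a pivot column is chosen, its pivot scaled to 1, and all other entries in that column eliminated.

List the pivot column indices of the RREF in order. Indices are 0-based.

pivot columns: 0, 1

pivot(0,0)=4: scale R0 → (1, 0, 1/4)
  clear (1,0): R1 −= (-3)R0 → (0, -4, -5/4)
pivot(1,1)=-4: scale R1 → (0, 1, 5/16)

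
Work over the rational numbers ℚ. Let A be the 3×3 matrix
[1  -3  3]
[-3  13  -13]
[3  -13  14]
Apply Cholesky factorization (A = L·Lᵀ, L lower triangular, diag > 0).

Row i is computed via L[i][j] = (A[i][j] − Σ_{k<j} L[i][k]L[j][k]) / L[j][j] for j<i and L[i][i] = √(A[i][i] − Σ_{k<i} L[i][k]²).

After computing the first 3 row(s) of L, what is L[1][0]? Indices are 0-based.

Step 1: L[0][0] = √(1) = 1.
  L[1][0] = (-3) / L[0][0] = -3.
Step 2: L[1][1] = √(4) = 2.
  L[2][0] = (3) / L[0][0] = 3.
  L[2][1] = (-4) / L[1][1] = -2.
Step 3: L[2][2] = √(1) = 1.

L[1][0] = -3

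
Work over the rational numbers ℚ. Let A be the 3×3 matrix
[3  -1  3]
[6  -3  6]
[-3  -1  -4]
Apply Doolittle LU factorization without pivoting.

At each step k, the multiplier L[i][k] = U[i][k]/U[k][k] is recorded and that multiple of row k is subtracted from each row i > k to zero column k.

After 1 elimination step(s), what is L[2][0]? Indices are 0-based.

Step 1: pivot at (0,0) is 3.
  row1 ← row1 − (2)·row0  ⇒  L[1][0]=2, U row1=(0, -1, 0)
  row2 ← row2 − (-1)·row0  ⇒  L[2][0]=-1, U row2=(0, -2, -1)

L[2][0] = -1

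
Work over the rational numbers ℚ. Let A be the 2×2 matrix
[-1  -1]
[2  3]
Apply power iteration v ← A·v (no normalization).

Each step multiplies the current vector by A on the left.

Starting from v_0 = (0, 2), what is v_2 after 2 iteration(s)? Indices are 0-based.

v_0 = (0, 2).
v_1 = A·v_0 = (-2, 6).
v_2 = A·v_1 = (-4, 14).

v_2 = (-4, 14)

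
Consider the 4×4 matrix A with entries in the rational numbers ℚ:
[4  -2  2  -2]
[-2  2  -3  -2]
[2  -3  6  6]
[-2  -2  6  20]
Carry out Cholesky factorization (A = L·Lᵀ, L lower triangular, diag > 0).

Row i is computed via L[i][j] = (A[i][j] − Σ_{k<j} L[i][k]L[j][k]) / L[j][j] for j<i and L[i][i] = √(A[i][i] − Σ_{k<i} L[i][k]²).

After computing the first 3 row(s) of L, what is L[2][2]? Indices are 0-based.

Step 1: L[0][0] = √(4) = 2.
  L[1][0] = (-2) / L[0][0] = -1.
Step 2: L[1][1] = √(1) = 1.
  L[2][0] = (2) / L[0][0] = 1.
  L[2][1] = (-2) / L[1][1] = -2.
Step 3: L[2][2] = √(1) = 1.

L[2][2] = 1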